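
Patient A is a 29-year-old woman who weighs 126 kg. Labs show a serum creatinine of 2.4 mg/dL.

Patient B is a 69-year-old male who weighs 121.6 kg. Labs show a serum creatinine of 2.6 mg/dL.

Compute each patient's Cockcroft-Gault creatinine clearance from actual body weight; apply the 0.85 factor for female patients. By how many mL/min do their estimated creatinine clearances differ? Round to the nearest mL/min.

Patient A: CrCl = (140 − 29) × 126 / (72 × 2.4) × 0.85 = 13986.0 / 172.80 × 0.85 ≈ 68.8 mL/min
Patient B: CrCl = (140 − 69) × 121.6 / (72 × 2.6) = 8633.6 / 187.20 ≈ 46.1 mL/min
|68.8 − 46.1| = 22.7 mL/min

23 mL/min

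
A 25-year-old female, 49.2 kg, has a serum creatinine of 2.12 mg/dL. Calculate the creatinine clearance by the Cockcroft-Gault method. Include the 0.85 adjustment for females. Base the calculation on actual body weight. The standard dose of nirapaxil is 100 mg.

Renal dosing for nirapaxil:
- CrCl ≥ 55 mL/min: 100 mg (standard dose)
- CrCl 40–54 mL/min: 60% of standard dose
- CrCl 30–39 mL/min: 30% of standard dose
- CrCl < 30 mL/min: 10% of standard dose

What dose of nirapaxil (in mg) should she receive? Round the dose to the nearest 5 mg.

CrCl = (140 − 25) × 49.2 / (72 × 2.12) × 0.85 = 5658.0 / 152.64 × 0.85 ≈ 31.5 mL/min
CrCl ≈ 32 mL/min → bracket 30–39 mL/min.
30% of 100 mg = 30 mg

30 mg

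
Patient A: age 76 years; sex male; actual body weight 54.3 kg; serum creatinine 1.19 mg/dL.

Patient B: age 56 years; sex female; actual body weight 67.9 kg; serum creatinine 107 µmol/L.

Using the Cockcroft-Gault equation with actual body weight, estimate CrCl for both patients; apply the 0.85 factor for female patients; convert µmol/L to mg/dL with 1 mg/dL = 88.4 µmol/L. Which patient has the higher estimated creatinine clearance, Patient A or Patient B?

Patient B

Patient A: CrCl = (140 − 76) × 54.3 / (72 × 1.19) = 3475.2 / 85.68 ≈ 40.6 mL/min
Patient B: SCr = 107 / 88.4 = 1.21 mg/dL
Patient B: CrCl = (140 − 56) × 67.9 / (72 × 1.21) × 0.85 = 5703.6 / 87.12 × 0.85 ≈ 55.6 mL/min
40.6 vs 55.6 mL/min → Patient B is higher.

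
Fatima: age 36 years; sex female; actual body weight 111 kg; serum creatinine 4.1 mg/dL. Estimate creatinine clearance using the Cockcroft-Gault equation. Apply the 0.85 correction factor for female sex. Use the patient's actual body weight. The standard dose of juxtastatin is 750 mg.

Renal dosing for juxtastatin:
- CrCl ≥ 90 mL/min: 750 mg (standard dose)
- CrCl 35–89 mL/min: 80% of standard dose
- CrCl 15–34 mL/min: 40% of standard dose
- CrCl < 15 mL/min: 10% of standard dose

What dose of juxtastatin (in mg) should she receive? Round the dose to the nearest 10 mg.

CrCl = (140 − 36) × 111 / (72 × 4.1) × 0.85 = 11544.0 / 295.20 × 0.85 ≈ 33.2 mL/min
CrCl ≈ 33 mL/min → bracket 15–34 mL/min.
40% of 750 mg = 300 mg

300 mg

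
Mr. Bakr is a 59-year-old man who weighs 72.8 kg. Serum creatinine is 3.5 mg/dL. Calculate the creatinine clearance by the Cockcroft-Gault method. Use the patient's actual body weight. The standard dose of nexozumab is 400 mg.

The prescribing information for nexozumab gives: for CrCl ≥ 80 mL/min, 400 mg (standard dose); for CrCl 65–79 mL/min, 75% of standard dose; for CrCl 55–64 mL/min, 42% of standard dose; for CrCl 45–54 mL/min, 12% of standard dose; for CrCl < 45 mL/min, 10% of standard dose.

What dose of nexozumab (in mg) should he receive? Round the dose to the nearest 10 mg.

40 mg

CrCl = (140 − 59) × 72.8 / (72 × 3.5) = 5896.8 / 252.00 ≈ 23.4 mL/min
CrCl ≈ 23 mL/min → bracket < 45 mL/min.
10% of 400 mg = 40 mg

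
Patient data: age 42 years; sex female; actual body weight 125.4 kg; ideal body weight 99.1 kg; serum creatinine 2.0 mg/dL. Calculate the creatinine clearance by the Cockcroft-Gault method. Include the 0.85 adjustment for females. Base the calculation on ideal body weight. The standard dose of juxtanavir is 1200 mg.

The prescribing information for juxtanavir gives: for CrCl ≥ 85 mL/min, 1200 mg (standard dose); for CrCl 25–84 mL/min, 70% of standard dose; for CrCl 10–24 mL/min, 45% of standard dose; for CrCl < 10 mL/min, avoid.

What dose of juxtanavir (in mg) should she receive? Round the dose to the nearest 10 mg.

840 mg

CrCl = (140 − 42) × 99.1 / (72 × 2) × 0.85 = 9711.8 / 144.00 × 0.85 ≈ 57.3 mL/min
CrCl ≈ 57 mL/min → bracket 25–84 mL/min.
70% of 1200 mg = 840 mg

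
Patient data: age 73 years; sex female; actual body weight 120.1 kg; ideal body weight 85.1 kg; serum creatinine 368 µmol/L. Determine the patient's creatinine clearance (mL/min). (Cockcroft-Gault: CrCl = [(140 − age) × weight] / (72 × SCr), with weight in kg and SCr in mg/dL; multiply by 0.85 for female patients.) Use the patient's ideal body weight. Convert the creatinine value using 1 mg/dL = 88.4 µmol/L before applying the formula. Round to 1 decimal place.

16.2 mL/min

SCr = 368 / 88.4 = 4.163 mg/dL
CrCl = (140 − 73) × 85.1 / (72 × 4.163) × 0.85 = 5701.7 / 299.74 × 0.85 ≈ 16.2 mL/min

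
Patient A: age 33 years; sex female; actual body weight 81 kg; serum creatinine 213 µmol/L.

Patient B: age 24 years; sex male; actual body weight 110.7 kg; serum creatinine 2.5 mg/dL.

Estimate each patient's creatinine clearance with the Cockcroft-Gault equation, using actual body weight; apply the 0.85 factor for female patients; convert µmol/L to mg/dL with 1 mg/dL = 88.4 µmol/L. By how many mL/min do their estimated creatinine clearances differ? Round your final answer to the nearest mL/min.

Patient A: SCr = 213 / 88.4 = 2.41 mg/dL
Patient A: CrCl = (140 − 33) × 81 / (72 × 2.41) × 0.85 = 8667.0 / 173.52 × 0.85 ≈ 42.5 mL/min
Patient B: CrCl = (140 − 24) × 110.7 / (72 × 2.5) = 12841.2 / 180.00 ≈ 71.3 mL/min
|42.5 − 71.3| = 28.8 mL/min

29 mL/min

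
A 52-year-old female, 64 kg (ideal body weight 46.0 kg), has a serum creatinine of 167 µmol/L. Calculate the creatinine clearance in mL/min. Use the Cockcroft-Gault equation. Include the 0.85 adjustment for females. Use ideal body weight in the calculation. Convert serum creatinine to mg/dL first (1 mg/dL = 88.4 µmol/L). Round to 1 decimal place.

25.3 mL/min

SCr = 167 / 88.4 = 1.889 mg/dL
CrCl = (140 − 52) × 46 / (72 × 1.889) × 0.85 = 4048.0 / 136.01 × 0.85 ≈ 25.3 mL/min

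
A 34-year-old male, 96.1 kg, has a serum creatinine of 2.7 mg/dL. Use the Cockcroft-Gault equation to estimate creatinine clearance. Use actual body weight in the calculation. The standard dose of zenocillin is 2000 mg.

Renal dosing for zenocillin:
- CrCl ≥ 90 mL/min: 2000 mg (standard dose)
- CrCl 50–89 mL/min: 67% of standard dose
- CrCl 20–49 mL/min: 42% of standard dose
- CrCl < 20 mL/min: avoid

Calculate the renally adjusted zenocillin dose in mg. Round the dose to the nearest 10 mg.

CrCl = (140 − 34) × 96.1 / (72 × 2.7) = 10186.6 / 194.40 ≈ 52.4 mL/min
CrCl ≈ 52 mL/min → bracket 50–89 mL/min.
67% of 2000 mg = 1340 mg

1340 mg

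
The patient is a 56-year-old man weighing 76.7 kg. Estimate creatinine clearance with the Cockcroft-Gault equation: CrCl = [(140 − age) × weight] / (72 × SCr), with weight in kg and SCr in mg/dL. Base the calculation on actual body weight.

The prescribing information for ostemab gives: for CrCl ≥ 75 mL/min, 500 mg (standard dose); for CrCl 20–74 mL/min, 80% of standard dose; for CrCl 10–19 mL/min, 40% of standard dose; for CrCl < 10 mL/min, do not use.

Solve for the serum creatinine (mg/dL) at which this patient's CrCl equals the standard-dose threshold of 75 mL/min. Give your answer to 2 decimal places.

Standard dose requires CrCl ≥ 75 mL/min.
Set (140 − 56) × 76.7 / (72 × SCr) = 75
SCr = (140 − 56) × 76.7 / (72 × 75) = 1.193 mg/dL

1.19 mg/dL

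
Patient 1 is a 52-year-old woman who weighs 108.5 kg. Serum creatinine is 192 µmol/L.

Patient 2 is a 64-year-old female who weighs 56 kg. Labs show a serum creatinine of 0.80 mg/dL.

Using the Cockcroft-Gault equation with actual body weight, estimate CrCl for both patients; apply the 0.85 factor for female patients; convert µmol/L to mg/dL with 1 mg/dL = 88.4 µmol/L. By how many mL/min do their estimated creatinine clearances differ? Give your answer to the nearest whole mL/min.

Patient 1: SCr = 192 / 88.4 = 2.172 mg/dL
Patient 1: CrCl = (140 − 52) × 108.5 / (72 × 2.172) × 0.85 = 9548.0 / 156.38 × 0.85 ≈ 51.9 mL/min
Patient 2: CrCl = (140 − 64) × 56 / (72 × 0.8) × 0.85 = 4256.0 / 57.60 × 0.85 ≈ 62.8 mL/min
|51.9 − 62.8| = 10.9 mL/min

11 mL/min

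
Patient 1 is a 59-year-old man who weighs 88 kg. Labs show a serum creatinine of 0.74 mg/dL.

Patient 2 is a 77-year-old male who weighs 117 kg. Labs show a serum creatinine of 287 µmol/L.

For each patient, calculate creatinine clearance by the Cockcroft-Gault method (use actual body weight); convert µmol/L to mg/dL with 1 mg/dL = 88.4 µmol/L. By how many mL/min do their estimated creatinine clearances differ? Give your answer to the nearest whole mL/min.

102 mL/min

Patient 1: CrCl = (140 − 59) × 88 / (72 × 0.74) = 7128.0 / 53.28 ≈ 133.8 mL/min
Patient 2: SCr = 287 / 88.4 = 3.247 mg/dL
Patient 2: CrCl = (140 − 77) × 117 / (72 × 3.247) = 7371.0 / 233.78 ≈ 31.5 mL/min
|133.8 − 31.5| = 102.3 mL/min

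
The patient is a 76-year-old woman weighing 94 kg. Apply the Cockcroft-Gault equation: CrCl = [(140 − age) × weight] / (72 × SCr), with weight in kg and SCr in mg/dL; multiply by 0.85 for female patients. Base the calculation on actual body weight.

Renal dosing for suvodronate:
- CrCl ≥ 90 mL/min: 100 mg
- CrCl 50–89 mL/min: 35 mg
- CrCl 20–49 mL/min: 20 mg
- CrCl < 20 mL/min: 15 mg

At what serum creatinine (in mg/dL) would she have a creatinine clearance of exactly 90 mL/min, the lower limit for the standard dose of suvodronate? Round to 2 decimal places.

Standard dose requires CrCl ≥ 90 mL/min.
Set (140 − 76) × 94 × 0.85 / (72 × SCr) = 90
SCr = (140 − 76) × 94 × 0.85 / (72 × 90) = 0.789 mg/dL

0.79 mg/dL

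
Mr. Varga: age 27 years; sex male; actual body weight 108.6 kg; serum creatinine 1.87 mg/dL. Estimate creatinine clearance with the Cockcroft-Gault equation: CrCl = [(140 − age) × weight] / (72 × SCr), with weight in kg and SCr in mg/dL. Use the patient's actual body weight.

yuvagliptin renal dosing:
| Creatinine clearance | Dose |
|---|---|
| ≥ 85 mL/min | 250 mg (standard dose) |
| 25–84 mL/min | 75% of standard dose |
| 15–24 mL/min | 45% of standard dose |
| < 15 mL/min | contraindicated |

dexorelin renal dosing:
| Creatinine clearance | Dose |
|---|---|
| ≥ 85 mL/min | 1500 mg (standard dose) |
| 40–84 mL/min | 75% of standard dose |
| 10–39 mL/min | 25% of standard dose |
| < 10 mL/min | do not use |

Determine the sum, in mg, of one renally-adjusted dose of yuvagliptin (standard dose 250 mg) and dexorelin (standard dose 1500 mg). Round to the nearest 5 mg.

CrCl = (140 − 27) × 108.6 / (72 × 1.87) = 12271.8 / 134.64 ≈ 91.1 mL/min
CrCl ≈ 91 mL/min.
yuvagliptin: ≥ 85 mL/min → 100% of 250 mg = 250 mg.
dexorelin: ≥ 85 mL/min → 100% of 1500 mg = 1500 mg.
Total = 250 + 1500 = 1750 mg.

1750 mg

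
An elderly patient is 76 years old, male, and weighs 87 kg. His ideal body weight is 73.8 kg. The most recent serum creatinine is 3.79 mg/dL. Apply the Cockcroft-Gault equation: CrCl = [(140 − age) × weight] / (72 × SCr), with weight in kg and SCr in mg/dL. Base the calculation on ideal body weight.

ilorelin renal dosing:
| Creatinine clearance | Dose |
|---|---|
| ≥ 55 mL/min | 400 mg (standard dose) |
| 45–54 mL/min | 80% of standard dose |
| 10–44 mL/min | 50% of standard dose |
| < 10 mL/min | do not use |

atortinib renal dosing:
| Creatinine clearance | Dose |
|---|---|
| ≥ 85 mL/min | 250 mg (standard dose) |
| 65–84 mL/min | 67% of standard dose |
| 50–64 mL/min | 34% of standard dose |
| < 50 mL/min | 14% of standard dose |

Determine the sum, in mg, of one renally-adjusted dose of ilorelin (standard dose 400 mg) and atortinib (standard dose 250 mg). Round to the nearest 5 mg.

CrCl = (140 − 76) × 73.8 / (72 × 3.79) = 4723.2 / 272.88 ≈ 17.3 mL/min
CrCl ≈ 17 mL/min.
ilorelin: 10–44 mL/min → 50% of 400 mg = 200 mg.
atortinib: < 50 mL/min → 14% of 250 mg = 35 mg.
Total = 200 + 35 = 235 mg.

235 mg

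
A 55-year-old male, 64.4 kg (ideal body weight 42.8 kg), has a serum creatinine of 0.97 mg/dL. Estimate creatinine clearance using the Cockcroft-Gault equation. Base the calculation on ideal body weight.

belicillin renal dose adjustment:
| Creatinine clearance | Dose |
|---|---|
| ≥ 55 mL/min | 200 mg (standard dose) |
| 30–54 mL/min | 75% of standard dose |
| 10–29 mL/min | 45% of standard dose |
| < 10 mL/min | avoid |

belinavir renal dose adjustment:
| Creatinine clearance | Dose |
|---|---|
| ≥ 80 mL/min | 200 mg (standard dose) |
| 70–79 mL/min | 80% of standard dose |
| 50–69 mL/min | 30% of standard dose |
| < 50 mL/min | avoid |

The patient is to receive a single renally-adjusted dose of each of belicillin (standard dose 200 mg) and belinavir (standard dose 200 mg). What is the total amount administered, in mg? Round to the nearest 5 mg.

210 mg

CrCl = (140 − 55) × 42.8 / (72 × 0.97) = 3638.0 / 69.84 ≈ 52.1 mL/min
CrCl ≈ 52 mL/min.
belicillin: 30–54 mL/min → 75% of 200 mg = 150 mg.
belinavir: 50–69 mL/min → 30% of 200 mg = 60 mg.
Total = 150 + 60 = 210 mg.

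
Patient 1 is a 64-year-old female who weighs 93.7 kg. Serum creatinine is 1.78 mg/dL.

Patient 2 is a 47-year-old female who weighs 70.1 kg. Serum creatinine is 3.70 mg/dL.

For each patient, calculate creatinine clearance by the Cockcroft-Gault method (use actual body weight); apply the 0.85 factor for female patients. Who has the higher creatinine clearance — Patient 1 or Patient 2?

Patient 1

Patient 1: CrCl = (140 − 64) × 93.7 / (72 × 1.78) × 0.85 = 7121.2 / 128.16 × 0.85 ≈ 47.2 mL/min
Patient 2: CrCl = (140 − 47) × 70.1 / (72 × 3.7) × 0.85 = 6519.3 / 266.40 × 0.85 ≈ 20.8 mL/min
47.2 vs 20.8 mL/min → Patient 1 is higher.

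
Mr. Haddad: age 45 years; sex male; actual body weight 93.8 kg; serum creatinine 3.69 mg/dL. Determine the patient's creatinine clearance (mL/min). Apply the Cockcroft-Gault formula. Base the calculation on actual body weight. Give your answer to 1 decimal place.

33.5 mL/min

CrCl = (140 − 45) × 93.8 / (72 × 3.69) = 8911.0 / 265.68 ≈ 33.5 mL/min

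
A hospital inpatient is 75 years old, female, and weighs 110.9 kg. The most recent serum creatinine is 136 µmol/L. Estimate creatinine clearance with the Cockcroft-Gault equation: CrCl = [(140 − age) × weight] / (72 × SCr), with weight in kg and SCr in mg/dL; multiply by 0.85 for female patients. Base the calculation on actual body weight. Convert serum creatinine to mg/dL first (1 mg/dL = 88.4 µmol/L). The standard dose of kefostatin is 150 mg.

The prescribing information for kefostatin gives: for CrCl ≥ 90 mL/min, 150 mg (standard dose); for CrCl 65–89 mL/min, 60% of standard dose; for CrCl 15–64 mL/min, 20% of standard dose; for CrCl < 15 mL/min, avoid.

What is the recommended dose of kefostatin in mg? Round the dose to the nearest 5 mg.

30 mg

SCr = 136 / 88.4 = 1.538 mg/dL
CrCl = (140 − 75) × 110.9 / (72 × 1.538) × 0.85 = 7208.5 / 110.74 × 0.85 ≈ 55.3 mL/min
CrCl ≈ 55 mL/min → bracket 15–64 mL/min.
20% of 150 mg = 30 mg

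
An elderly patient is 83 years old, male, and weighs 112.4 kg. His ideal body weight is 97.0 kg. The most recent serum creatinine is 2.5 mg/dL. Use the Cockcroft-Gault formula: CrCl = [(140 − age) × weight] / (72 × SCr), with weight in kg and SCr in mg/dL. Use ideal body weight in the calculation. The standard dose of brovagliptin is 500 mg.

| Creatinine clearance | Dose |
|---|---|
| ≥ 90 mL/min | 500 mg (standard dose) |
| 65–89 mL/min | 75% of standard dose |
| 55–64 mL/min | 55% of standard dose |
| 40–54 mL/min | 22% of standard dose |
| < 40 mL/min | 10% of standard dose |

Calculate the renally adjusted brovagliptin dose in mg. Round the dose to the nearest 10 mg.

50 mg

CrCl = (140 − 83) × 97 / (72 × 2.5) = 5529.0 / 180.00 ≈ 30.7 mL/min
CrCl ≈ 31 mL/min → bracket < 40 mL/min.
10% of 500 mg = 50 mg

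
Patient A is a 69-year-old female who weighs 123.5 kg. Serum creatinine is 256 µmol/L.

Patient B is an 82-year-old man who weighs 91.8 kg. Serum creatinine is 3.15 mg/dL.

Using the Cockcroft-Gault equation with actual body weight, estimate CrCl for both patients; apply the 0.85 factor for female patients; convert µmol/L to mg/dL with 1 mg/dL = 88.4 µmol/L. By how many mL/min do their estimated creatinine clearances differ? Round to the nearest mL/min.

12 mL/min

Patient A: SCr = 256 / 88.4 = 2.896 mg/dL
Patient A: CrCl = (140 − 69) × 123.5 / (72 × 2.896) × 0.85 = 8768.5 / 208.51 × 0.85 ≈ 35.7 mL/min
Patient B: CrCl = (140 − 82) × 91.8 / (72 × 3.15) = 5324.4 / 226.80 ≈ 23.5 mL/min
|35.7 − 23.5| = 12.2 mL/min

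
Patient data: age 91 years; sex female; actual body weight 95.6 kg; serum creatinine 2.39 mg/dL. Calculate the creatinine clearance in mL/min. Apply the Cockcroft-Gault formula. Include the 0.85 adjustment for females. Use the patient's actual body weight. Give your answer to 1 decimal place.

CrCl = (140 − 91) × 95.6 / (72 × 2.39) × 0.85 = 4684.4 / 172.08 × 0.85 ≈ 23.1 mL/min

23.1 mL/min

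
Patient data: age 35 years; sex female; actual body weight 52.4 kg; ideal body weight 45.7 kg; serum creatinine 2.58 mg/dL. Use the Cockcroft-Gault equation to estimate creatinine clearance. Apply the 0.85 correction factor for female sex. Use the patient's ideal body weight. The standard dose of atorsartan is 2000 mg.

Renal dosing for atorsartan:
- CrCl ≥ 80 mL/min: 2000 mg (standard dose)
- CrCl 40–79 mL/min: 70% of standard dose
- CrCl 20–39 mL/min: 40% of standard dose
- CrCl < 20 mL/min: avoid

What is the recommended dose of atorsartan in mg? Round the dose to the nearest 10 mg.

CrCl = (140 − 35) × 45.7 / (72 × 2.58) × 0.85 = 4798.5 / 185.76 × 0.85 ≈ 22.0 mL/min
CrCl ≈ 22 mL/min → bracket 20–39 mL/min.
40% of 2000 mg = 800 mg

800 mg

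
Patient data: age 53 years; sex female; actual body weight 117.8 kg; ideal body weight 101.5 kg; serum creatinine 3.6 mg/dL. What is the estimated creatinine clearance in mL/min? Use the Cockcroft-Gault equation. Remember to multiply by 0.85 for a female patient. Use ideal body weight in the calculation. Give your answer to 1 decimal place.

29.0 mL/min

CrCl = (140 − 53) × 101.5 / (72 × 3.6) × 0.85 = 8830.5 / 259.20 × 0.85 ≈ 29.0 mL/min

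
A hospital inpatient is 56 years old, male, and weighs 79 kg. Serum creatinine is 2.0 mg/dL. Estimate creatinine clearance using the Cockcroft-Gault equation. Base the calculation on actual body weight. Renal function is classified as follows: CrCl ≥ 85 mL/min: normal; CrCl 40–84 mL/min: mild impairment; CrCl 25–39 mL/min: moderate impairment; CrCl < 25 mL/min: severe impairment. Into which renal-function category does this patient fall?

mild impairment

CrCl = (140 − 56) × 79 / (72 × 2) = 6636.0 / 144.00 ≈ 46.1 mL/min
46 mL/min falls in the 'mild impairment' range.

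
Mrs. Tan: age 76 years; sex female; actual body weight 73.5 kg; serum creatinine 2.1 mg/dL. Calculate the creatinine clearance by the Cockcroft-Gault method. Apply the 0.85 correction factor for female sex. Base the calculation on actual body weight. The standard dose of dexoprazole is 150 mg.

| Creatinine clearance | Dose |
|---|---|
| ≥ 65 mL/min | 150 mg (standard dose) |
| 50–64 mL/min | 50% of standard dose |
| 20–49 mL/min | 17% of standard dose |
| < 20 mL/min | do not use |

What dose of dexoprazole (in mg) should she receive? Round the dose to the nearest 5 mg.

CrCl = (140 − 76) × 73.5 / (72 × 2.1) × 0.85 = 4704.0 / 151.20 × 0.85 ≈ 26.4 mL/min
CrCl ≈ 26 mL/min → bracket 20–49 mL/min.
17% of 150 mg = 25.5 mg → 25 mg

25 mg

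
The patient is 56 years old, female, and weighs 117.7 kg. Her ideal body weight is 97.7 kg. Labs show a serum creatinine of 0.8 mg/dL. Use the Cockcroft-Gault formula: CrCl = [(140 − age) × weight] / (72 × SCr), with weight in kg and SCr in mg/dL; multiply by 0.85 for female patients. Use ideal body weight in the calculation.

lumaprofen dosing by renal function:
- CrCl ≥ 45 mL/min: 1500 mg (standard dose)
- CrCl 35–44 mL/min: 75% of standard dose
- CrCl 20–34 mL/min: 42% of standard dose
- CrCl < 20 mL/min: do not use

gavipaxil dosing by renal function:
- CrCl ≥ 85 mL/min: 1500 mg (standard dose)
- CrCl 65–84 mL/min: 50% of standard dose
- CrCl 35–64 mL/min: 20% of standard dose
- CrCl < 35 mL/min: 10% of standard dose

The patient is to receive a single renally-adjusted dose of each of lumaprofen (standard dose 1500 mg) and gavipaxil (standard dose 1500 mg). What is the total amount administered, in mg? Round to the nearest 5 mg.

3000 mg

CrCl = (140 − 56) × 97.7 / (72 × 0.8) × 0.85 = 8206.8 / 57.60 × 0.85 ≈ 121.1 mL/min
CrCl ≈ 121 mL/min.
lumaprofen: ≥ 45 mL/min → 100% of 1500 mg = 1500 mg.
gavipaxil: ≥ 85 mL/min → 100% of 1500 mg = 1500 mg.
Total = 1500 + 1500 = 3000 mg.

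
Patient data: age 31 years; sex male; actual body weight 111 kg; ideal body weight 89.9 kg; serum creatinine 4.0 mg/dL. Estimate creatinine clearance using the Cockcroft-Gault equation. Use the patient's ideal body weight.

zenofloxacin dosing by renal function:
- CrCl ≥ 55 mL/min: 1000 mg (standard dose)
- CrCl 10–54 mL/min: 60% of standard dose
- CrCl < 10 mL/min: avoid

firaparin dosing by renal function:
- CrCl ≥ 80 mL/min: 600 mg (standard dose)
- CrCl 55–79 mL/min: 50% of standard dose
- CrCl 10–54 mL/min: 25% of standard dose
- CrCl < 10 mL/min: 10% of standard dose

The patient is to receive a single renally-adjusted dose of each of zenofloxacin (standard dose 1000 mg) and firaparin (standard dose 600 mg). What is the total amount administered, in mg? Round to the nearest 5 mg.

750 mg

CrCl = (140 − 31) × 89.9 / (72 × 4) = 9799.1 / 288.00 ≈ 34.0 mL/min
CrCl ≈ 34 mL/min.
zenofloxacin: 10–54 mL/min → 60% of 1000 mg = 600 mg.
firaparin: 10–54 mL/min → 25% of 600 mg = 150 mg.
Total = 600 + 150 = 750 mg.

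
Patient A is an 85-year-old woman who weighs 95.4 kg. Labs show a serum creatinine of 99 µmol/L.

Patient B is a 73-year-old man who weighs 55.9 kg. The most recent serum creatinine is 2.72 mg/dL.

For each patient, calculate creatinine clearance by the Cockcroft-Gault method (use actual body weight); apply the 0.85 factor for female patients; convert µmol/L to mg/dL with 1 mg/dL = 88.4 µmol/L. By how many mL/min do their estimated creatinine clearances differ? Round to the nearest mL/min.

Patient A: SCr = 99 / 88.4 = 1.12 mg/dL
Patient A: CrCl = (140 − 85) × 95.4 / (72 × 1.12) × 0.85 = 5247.0 / 80.64 × 0.85 ≈ 55.3 mL/min
Patient B: CrCl = (140 − 73) × 55.9 / (72 × 2.72) = 3745.3 / 195.84 ≈ 19.1 mL/min
|55.3 − 19.1| = 36.2 mL/min

36 mL/min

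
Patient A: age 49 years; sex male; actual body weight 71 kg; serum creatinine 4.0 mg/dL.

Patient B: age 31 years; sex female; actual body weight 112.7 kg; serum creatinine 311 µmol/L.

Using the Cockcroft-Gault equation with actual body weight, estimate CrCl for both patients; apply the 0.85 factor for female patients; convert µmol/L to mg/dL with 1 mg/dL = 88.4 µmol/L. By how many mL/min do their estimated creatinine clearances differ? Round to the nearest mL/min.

19 mL/min

Patient A: CrCl = (140 − 49) × 71 / (72 × 4) = 6461.0 / 288.00 ≈ 22.4 mL/min
Patient B: SCr = 311 / 88.4 = 3.518 mg/dL
Patient B: CrCl = (140 − 31) × 112.7 / (72 × 3.518) × 0.85 = 12284.3 / 253.30 × 0.85 ≈ 41.2 mL/min
|22.4 − 41.2| = 18.8 mL/min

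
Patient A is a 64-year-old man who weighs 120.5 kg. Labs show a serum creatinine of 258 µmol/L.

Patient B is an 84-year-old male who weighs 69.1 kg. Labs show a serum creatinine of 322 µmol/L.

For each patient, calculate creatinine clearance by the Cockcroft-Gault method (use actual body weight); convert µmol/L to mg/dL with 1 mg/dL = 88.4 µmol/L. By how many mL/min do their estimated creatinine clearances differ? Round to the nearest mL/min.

Patient A: SCr = 258 / 88.4 = 2.919 mg/dL
Patient A: CrCl = (140 − 64) × 120.5 / (72 × 2.919) = 9158.0 / 210.17 ≈ 43.6 mL/min
Patient B: SCr = 322 / 88.4 = 3.643 mg/dL
Patient B: CrCl = (140 − 84) × 69.1 / (72 × 3.643) = 3869.6 / 262.30 ≈ 14.8 mL/min
|43.6 − 14.8| = 28.8 mL/min

29 mL/min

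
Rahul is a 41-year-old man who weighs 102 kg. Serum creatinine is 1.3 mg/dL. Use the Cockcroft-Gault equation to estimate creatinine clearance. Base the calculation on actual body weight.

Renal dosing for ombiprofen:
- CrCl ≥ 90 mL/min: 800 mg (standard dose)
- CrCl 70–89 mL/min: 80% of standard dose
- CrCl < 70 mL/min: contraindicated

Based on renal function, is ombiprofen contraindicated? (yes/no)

CrCl = (140 − 41) × 102 / (72 × 1.3) = 10098.0 / 93.60 ≈ 107.9 mL/min
CrCl ≈ 108 mL/min, which is ≥ 70 mL/min.

no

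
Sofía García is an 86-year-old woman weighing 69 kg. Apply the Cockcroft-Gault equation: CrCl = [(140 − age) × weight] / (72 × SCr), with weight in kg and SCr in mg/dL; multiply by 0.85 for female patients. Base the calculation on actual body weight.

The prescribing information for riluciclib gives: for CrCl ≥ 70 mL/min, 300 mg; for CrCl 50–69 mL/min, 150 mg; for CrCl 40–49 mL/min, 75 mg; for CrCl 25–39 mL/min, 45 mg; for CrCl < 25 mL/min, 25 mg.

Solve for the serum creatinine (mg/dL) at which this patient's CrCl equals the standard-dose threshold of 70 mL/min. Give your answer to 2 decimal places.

Standard dose requires CrCl ≥ 70 mL/min.
Set (140 − 86) × 69 × 0.85 / (72 × SCr) = 70
SCr = (140 − 86) × 69 × 0.85 / (72 × 70) = 0.628 mg/dL

0.63 mg/dL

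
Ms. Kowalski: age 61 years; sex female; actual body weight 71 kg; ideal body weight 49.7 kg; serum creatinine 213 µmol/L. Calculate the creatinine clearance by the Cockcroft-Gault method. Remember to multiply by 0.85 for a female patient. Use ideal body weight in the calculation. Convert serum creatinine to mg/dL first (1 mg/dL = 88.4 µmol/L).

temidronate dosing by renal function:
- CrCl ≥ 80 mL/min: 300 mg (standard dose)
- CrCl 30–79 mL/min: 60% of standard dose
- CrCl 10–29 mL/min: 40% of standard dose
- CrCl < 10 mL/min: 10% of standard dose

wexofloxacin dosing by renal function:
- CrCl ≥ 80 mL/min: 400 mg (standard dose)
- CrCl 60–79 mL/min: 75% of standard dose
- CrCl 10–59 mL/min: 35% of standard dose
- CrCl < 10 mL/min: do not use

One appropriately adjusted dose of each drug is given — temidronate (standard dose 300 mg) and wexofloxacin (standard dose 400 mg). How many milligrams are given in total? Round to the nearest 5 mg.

SCr = 213 / 88.4 = 2.41 mg/dL
CrCl = (140 − 61) × 49.7 / (72 × 2.41) × 0.85 = 3926.3 / 173.52 × 0.85 ≈ 19.2 mL/min
CrCl ≈ 19 mL/min.
temidronate: 10–29 mL/min → 40% of 300 mg = 120 mg.
wexofloxacin: 10–59 mL/min → 35% of 400 mg = 140 mg.
Total = 120 + 140 = 260 mg.

260 mg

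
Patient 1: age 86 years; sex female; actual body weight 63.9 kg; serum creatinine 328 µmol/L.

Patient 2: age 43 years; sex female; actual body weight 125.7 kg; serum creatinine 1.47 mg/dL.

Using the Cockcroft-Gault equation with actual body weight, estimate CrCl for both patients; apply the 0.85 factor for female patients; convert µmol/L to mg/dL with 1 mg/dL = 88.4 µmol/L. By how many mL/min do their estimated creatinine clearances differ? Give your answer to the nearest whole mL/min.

87 mL/min

Patient 1: SCr = 328 / 88.4 = 3.71 mg/dL
Patient 1: CrCl = (140 − 86) × 63.9 / (72 × 3.71) × 0.85 = 3450.6 / 267.12 × 0.85 ≈ 11.0 mL/min
Patient 2: CrCl = (140 − 43) × 125.7 / (72 × 1.47) × 0.85 = 12192.9 / 105.84 × 0.85 ≈ 97.9 mL/min
|11.0 − 97.9| = 86.9 mL/min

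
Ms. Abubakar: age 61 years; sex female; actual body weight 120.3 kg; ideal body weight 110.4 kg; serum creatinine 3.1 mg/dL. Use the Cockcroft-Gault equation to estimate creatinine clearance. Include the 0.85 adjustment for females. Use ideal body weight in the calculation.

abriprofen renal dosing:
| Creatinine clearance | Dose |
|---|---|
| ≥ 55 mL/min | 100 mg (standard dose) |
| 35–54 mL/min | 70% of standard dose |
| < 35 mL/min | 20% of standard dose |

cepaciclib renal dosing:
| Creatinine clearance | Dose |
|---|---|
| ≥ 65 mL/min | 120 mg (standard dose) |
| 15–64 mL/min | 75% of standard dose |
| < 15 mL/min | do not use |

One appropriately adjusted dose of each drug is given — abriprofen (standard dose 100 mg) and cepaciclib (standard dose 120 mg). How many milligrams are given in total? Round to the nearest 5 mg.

110 mg

CrCl = (140 − 61) × 110.4 / (72 × 3.1) × 0.85 = 8721.6 / 223.20 × 0.85 ≈ 33.2 mL/min
CrCl ≈ 33 mL/min.
abriprofen: < 35 mL/min → 20% of 100 mg = 20 mg.
cepaciclib: 15–64 mL/min → 75% of 120 mg = 90 mg.
Total = 20 + 90 = 110 mg.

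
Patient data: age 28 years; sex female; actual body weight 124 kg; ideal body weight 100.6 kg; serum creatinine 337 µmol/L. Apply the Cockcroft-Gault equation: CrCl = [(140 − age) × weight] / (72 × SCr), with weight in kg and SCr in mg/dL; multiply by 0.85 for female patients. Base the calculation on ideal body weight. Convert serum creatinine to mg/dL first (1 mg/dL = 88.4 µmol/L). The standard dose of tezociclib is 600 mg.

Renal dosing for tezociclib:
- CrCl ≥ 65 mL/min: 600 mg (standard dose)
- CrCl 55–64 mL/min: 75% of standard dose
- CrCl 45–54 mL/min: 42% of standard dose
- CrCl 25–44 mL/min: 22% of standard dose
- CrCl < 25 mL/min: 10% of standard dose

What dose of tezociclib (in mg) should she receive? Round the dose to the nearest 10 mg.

130 mg

SCr = 337 / 88.4 = 3.812 mg/dL
CrCl = (140 − 28) × 100.6 / (72 × 3.812) × 0.85 = 11267.2 / 274.46 × 0.85 ≈ 34.9 mL/min
CrCl ≈ 35 mL/min → bracket 25–44 mL/min.
22% of 600 mg = 132 mg → 130 mg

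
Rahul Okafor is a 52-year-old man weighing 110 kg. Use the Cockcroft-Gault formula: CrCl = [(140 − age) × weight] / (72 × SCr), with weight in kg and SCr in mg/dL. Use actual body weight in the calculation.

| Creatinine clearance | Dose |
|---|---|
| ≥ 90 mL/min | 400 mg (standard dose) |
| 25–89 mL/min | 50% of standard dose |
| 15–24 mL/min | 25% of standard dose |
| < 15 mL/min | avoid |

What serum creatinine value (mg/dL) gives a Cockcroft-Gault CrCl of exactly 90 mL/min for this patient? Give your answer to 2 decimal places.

Standard dose requires CrCl ≥ 90 mL/min.
Set (140 − 52) × 110 / (72 × SCr) = 90
SCr = (140 − 52) × 110 / (72 × 90) = 1.494 mg/dL

1.49 mg/dL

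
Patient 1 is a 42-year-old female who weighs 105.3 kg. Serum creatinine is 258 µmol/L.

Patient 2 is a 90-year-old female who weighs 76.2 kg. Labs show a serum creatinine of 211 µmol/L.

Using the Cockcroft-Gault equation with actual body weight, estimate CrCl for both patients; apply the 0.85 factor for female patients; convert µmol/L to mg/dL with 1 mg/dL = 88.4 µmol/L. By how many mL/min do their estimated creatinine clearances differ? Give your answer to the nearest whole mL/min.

Patient 1: SCr = 258 / 88.4 = 2.919 mg/dL
Patient 1: CrCl = (140 − 42) × 105.3 / (72 × 2.919) × 0.85 = 10319.4 / 210.17 × 0.85 ≈ 41.7 mL/min
Patient 2: SCr = 211 / 88.4 = 2.387 mg/dL
Patient 2: CrCl = (140 − 90) × 76.2 / (72 × 2.387) × 0.85 = 3810.0 / 171.86 × 0.85 ≈ 18.8 mL/min
|41.7 − 18.8| = 22.9 mL/min

23 mL/min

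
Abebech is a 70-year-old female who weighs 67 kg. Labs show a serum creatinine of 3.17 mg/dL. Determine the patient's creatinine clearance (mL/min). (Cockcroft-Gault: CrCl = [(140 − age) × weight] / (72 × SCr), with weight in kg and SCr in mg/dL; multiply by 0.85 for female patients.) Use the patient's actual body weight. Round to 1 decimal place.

17.5 mL/min

CrCl = (140 − 70) × 67 / (72 × 3.17) × 0.85 = 4690.0 / 228.24 × 0.85 ≈ 17.5 mL/min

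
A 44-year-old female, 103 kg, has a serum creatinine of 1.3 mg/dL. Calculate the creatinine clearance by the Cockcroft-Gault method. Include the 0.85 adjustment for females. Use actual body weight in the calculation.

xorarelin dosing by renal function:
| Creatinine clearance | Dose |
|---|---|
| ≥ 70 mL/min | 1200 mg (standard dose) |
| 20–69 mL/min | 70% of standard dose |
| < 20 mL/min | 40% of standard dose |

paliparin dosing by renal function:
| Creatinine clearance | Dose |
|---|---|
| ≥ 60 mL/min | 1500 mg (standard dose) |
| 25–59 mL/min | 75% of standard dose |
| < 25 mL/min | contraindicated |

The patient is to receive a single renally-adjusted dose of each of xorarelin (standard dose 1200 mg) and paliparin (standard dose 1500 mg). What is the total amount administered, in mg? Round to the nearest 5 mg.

CrCl = (140 − 44) × 103 / (72 × 1.3) × 0.85 = 9888.0 / 93.60 × 0.85 ≈ 89.8 mL/min
CrCl ≈ 90 mL/min.
xorarelin: ≥ 70 mL/min → 100% of 1200 mg = 1200 mg.
paliparin: ≥ 60 mL/min → 100% of 1500 mg = 1500 mg.
Total = 1200 + 1500 = 2700 mg.

2700 mg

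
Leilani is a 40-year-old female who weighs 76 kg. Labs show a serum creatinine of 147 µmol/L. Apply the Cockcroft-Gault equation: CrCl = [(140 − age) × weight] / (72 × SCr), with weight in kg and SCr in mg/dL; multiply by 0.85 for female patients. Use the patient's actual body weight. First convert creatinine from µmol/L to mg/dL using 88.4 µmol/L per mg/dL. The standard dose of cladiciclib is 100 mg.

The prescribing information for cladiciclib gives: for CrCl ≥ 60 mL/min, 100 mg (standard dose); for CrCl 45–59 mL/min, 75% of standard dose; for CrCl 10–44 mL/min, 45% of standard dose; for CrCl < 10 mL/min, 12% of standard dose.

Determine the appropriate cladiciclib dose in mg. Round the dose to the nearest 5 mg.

75 mg

SCr = 147 / 88.4 = 1.663 mg/dL
CrCl = (140 − 40) × 76 / (72 × 1.663) × 0.85 = 7600.0 / 119.74 × 0.85 ≈ 54.0 mL/min
CrCl ≈ 54 mL/min → bracket 45–59 mL/min.
75% of 100 mg = 75 mg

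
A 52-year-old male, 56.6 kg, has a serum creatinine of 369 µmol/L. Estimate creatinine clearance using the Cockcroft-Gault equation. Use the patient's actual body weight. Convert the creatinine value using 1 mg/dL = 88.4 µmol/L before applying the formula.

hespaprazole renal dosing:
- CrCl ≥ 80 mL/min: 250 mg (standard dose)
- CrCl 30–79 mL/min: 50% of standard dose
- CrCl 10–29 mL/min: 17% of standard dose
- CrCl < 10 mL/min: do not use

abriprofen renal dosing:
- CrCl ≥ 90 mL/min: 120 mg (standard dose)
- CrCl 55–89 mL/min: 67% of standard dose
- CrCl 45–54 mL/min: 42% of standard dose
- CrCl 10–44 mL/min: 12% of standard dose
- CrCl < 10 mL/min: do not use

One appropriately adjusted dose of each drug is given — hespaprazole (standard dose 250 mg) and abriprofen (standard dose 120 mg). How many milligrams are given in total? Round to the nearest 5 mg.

55 mg

SCr = 369 / 88.4 = 4.174 mg/dL
CrCl = (140 − 52) × 56.6 / (72 × 4.174) = 4980.8 / 300.53 ≈ 16.6 mL/min
CrCl ≈ 17 mL/min.
hespaprazole: 10–29 mL/min → 17% of 250 mg = 42.5 mg.
abriprofen: 10–44 mL/min → 12% of 120 mg = 14.4 mg.
Total = 42.5 + 14.4 = 56.9 mg.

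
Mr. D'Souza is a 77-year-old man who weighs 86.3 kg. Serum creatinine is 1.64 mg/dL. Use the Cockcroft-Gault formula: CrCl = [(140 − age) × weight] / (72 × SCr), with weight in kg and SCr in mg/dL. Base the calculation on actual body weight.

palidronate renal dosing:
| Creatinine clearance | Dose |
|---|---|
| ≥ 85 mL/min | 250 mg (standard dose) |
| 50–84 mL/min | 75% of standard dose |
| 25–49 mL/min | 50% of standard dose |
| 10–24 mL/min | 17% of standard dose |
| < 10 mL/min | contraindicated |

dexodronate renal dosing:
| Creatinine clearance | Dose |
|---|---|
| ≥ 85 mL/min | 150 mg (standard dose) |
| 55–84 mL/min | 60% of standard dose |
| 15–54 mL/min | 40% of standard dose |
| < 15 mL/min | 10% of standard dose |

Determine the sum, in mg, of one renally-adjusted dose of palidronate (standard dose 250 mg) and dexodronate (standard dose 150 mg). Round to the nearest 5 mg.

185 mg

CrCl = (140 − 77) × 86.3 / (72 × 1.64) = 5436.9 / 118.08 ≈ 46.0 mL/min
CrCl ≈ 46 mL/min.
palidronate: 25–49 mL/min → 50% of 250 mg = 125 mg.
dexodronate: 15–54 mL/min → 40% of 150 mg = 60 mg.
Total = 125 + 60 = 185 mg.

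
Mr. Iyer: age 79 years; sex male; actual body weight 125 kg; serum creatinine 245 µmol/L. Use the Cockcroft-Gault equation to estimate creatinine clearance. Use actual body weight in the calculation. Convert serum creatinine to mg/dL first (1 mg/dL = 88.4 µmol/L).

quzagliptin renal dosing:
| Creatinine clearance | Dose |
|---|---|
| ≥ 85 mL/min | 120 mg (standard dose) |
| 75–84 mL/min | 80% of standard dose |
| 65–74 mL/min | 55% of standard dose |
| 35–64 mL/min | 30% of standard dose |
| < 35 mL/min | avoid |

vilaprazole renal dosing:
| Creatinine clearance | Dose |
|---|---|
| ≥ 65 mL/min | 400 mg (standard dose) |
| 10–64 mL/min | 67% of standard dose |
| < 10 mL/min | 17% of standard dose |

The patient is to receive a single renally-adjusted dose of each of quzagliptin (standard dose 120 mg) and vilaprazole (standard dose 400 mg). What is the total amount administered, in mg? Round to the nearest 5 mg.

SCr = 245 / 88.4 = 2.771 mg/dL
CrCl = (140 − 79) × 125 / (72 × 2.771) = 7625.0 / 199.51 ≈ 38.2 mL/min
CrCl ≈ 38 mL/min.
quzagliptin: 35–64 mL/min → 30% of 120 mg = 36 mg.
vilaprazole: 10–64 mL/min → 67% of 400 mg = 268 mg.
Total = 36 + 268 = 304 mg.

305 mg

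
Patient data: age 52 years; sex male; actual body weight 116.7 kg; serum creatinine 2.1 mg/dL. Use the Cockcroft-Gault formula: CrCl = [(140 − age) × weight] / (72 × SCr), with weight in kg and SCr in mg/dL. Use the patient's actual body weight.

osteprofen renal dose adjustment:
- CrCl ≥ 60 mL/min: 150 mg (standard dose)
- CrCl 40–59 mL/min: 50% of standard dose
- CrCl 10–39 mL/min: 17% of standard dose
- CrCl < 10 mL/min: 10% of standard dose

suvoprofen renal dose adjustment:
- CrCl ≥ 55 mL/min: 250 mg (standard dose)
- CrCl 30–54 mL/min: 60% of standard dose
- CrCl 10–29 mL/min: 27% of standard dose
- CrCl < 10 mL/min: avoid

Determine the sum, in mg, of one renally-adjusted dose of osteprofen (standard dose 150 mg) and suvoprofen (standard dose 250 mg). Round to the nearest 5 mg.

CrCl = (140 − 52) × 116.7 / (72 × 2.1) = 10269.6 / 151.20 ≈ 67.9 mL/min
CrCl ≈ 68 mL/min.
osteprofen: ≥ 60 mL/min → 100% of 150 mg = 150 mg.
suvoprofen: ≥ 55 mL/min → 100% of 250 mg = 250 mg.
Total = 150 + 250 = 400 mg.

400 mg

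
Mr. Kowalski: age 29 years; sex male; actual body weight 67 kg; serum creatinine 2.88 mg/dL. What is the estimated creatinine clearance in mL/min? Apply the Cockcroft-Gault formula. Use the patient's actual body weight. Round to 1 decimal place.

CrCl = (140 − 29) × 67 / (72 × 2.88) = 7437.0 / 207.36 ≈ 35.9 mL/min

35.9 mL/min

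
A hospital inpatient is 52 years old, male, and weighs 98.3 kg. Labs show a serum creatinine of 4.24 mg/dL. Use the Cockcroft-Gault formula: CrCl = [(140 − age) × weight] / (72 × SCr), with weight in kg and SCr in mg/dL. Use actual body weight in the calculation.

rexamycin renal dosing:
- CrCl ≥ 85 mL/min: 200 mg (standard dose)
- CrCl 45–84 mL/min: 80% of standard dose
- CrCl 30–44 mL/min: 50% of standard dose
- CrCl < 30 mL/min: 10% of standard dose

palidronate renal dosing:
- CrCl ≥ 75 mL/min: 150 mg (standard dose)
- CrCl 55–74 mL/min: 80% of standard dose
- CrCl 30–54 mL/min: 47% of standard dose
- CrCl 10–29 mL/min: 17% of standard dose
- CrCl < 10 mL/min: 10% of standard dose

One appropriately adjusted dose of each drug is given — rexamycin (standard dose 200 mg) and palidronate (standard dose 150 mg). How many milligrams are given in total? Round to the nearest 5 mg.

CrCl = (140 − 52) × 98.3 / (72 × 4.24) = 8650.4 / 305.28 ≈ 28.3 mL/min
CrCl ≈ 28 mL/min.
rexamycin: < 30 mL/min → 10% of 200 mg = 20 mg.
palidronate: 10–29 mL/min → 17% of 150 mg = 25.5 mg.
Total = 20 + 25.5 = 45.5 mg.

45 mg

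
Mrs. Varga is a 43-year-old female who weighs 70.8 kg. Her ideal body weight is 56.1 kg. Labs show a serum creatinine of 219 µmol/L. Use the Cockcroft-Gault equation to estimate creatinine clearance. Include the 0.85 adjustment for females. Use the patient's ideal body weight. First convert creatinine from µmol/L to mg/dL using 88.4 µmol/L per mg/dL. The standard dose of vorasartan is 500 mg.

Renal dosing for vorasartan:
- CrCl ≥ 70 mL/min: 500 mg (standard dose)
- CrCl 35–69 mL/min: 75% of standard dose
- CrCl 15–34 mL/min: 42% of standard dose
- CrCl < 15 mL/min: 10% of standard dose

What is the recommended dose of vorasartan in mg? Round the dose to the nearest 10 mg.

210 mg

SCr = 219 / 88.4 = 2.477 mg/dL
CrCl = (140 − 43) × 56.1 / (72 × 2.477) × 0.85 = 5441.7 / 178.34 × 0.85 ≈ 25.9 mL/min
CrCl ≈ 26 mL/min → bracket 15–34 mL/min.
42% of 500 mg = 210 mg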